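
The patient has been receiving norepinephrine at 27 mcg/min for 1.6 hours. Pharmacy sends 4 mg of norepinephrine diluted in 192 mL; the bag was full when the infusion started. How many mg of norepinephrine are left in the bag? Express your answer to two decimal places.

1.41 mg

27 mcg/min × 60 min/hr = 1620 mcg/hr
Concentration = 4 mg ÷ 192 mL = 0.02083333 mg/mL = 20.83333 mcg/mL
Rate = 1620 mcg/hr ÷ 20.83333 mcg/mL = 77.76 mL/hr
Volume infused = 77.76 mL/hr × 1.6 hr = 124.416 mL
Volume remaining = 192 − 124.416 = 67.584 mL
Drug remaining = 67.584 mL × 20.83333 mcg/mL = 1408 mcg = 1.408 mg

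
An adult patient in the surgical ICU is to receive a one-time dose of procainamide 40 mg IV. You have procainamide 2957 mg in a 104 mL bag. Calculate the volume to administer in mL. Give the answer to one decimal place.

1.4 mL

Concentration = 2957 mg ÷ 104 mL = 28.43269 mg/mL
Volume = 40 mg ÷ 28.43269 mg/mL = 1.406831 mL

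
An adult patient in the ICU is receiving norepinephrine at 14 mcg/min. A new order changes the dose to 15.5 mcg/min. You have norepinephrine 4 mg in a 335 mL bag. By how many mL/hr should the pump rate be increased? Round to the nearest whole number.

8 mL/hr

At the current dose:
14 mcg/min × 60 min/hr = 840 mcg/hr
Concentration = 4 mg ÷ 335 mL = 0.0119403 mg/mL = 11.9403 mcg/mL
Rate = 840 mcg/hr ÷ 11.9403 mcg/mL = 70.35 mL/hr
At the new dose:
15.5 mcg/min × 60 min/hr = 930 mcg/hr
Rate = 930 mcg/hr ÷ 11.9403 mcg/mL = 77.8875 mL/hr
Change = 77.8875 − 70.35 = 7.5375 mL/hr → 7.5375 mL/hr increase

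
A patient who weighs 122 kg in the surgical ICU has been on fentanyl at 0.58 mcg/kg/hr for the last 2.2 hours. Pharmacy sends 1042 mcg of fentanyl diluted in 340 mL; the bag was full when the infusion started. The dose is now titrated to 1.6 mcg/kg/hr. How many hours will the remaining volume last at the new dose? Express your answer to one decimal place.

Initial rate:
Dose = 0.58 mcg/kg/hr × 122 kg = 70.76 mcg/hr
Concentration = 1042 mcg ÷ 340 mL = 3.064706 mcg/mL
Rate = 70.76 mcg/hr ÷ 3.064706 mcg/mL = 23.08868 mL/hr
Volume infused so far = 23.08868 mL/hr × 2.2 hr = 50.79509 mL
Volume remaining = 340 − 50.79509 = 289.2049 mL
New rate:
Dose = 1.6 mcg/kg/hr × 122 kg = 195.2 mcg/hr
Rate = 195.2 mcg/hr ÷ 3.064706 mcg/mL = 63.6929 mL/hr
Time remaining = 289.2049 mL ÷ 63.6929 mL/hr = 4.540615 hr

4.5 hours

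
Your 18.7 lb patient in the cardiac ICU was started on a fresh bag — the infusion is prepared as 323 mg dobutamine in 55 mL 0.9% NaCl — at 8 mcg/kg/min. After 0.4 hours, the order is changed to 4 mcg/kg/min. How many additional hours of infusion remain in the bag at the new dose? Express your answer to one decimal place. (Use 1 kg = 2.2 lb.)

157.5 hours

Initial rate:
Weight = 18.7 lb ÷ 2.2 lb/kg = 8.5 kg
Dose = 8 mcg/kg/min × 8.5 kg = 68 mcg/min
68 mcg/min × 60 min/hr = 4080 mcg/hr
Concentration = 323 mg ÷ 55 mL = 5.872727 mg/mL = 5872.727 mcg/mL
Rate = 4080 mcg/hr ÷ 5872.727 mcg/mL = 0.6947368 mL/hr
Volume infused so far = 0.6947368 mL/hr × 0.4 hr = 0.2778947 mL
Volume remaining = 55 − 0.2778947 = 54.72211 mL
New rate:
Dose = 4 mcg/kg/min × 8.5 kg = 34 mcg/min
34 mcg/min × 60 min/hr = 2040 mcg/hr
Rate = 2040 mcg/hr ÷ 5872.727 mcg/mL = 0.3473684 mL/hr
Time remaining = 54.72211 mL ÷ 0.3473684 mL/hr = 157.5333 hr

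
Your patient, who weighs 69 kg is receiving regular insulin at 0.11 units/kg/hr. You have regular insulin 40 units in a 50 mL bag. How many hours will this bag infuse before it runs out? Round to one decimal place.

5.3 hours

Dose = 0.11 units/kg/hr × 69 kg = 7.59 units/hr
Concentration = 40 units ÷ 50 mL = 0.8 units/mL
Rate = 7.59 units/hr ÷ 0.8 units/mL = 9.4875 mL/hr
Duration = 50 mL ÷ 9.4875 mL/hr = 5.270092 hr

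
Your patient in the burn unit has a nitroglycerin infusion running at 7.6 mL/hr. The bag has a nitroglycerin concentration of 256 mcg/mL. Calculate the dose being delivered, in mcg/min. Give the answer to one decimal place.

Drug rate = 7.6 mL/hr × 256 mcg/mL = 1945.6 mcg/hr
1945.6 mcg/hr ÷ 60 min/hr = 32.42667 mcg/min

32.4 mcg/min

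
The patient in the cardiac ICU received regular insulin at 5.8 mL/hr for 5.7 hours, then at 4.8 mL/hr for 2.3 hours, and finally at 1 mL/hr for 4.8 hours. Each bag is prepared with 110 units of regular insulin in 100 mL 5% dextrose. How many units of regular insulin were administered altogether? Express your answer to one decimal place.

Concentration = 110 units ÷ 100 mL = 1.1 units/mL
Stage 1: 5.8 mL/hr × 5.7 hr = 33.06 mL → 33.06 mL × 1.1 units/mL = 36.366 units
Stage 2: 4.8 mL/hr × 2.3 hr = 11.04 mL → 11.04 mL × 1.1 units/mL = 12.144 units
Stage 3: 1 mL/hr × 4.8 hr = 4.8 mL → 4.8 mL × 1.1 units/mL = 5.28 units
Total = 36.366 + 12.144 + 5.28 = 53.79 units

53.8 units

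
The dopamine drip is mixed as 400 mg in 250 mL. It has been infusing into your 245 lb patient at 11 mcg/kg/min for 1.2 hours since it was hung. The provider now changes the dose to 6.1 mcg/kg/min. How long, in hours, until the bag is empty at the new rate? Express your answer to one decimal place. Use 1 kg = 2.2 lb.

Initial rate:
Weight = 245 lb ÷ 2.2 lb/kg = 111.3636 kg
Dose = 11 mcg/kg/min × 111.3636 kg = 1225 mcg/min
1225 mcg/min × 60 min/hr = 73500 mcg/hr
Concentration = 400 mg ÷ 250 mL = 1.6 mg/mL = 1600 mcg/mL
Rate = 73500 mcg/hr ÷ 1600 mcg/mL = 45.9375 mL/hr
Volume infused so far = 45.9375 mL/hr × 1.2 hr = 55.125 mL
Volume remaining = 250 − 55.125 = 194.875 mL
New rate:
Dose = 6.1 mcg/kg/min × 111.3636 kg = 679.3182 mcg/min
679.3182 mcg/min × 60 min/hr = 40759.09 mcg/hr
Rate = 40759.09 mcg/hr ÷ 1600 mcg/mL = 25.47443 mL/hr
Time remaining = 194.875 mL ÷ 25.47443 mL/hr = 7.649827 hr

7.6 hours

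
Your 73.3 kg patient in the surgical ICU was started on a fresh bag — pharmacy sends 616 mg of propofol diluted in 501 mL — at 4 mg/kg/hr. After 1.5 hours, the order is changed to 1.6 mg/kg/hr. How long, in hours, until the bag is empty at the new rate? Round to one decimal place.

1.5 hours

Initial rate:
Dose = 4 mg/kg/hr × 73.3 kg = 293.2 mg/hr
Concentration = 616 mg ÷ 501 mL = 1.229541 mg/mL
Rate = 293.2 mg/hr ÷ 1.229541 mg/mL = 238.463 mL/hr
Volume infused so far = 238.463 mL/hr × 1.5 hr = 357.6945 mL
Volume remaining = 501 − 357.6945 = 143.3055 mL
New rate:
Dose = 1.6 mg/kg/hr × 73.3 kg = 117.28 mg/hr
Rate = 117.28 mg/hr ÷ 1.229541 mg/mL = 95.38519 mL/hr
Time remaining = 143.3055 mL ÷ 95.38519 mL/hr = 1.502387 hr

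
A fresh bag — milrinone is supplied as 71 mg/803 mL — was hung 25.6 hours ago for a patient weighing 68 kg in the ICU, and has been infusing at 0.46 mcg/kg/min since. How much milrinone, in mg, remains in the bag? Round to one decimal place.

23.0 mg

Dose = 0.46 mcg/kg/min × 68 kg = 31.28 mcg/min
31.28 mcg/min × 60 min/hr = 1876.8 mcg/hr
Concentration = 71 mg ÷ 803 mL = 0.08841843 mg/mL = 88.41843 mcg/mL
Rate = 1876.8 mcg/hr ÷ 88.41843 mcg/mL = 21.22634 mL/hr
Volume infused = 21.22634 mL/hr × 25.6 hr = 543.3944 mL
Volume remaining = 803 − 543.3944 = 259.6056 mL
Drug remaining = 259.6056 mL × 88.41843 mcg/mL = 22953.92 mcg = 22.95392 mg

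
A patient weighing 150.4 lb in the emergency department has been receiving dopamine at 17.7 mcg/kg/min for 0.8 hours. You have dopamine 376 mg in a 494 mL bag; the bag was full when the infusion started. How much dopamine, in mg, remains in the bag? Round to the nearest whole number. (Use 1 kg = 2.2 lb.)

Weight = 150.4 lb ÷ 2.2 lb/kg = 68.36364 kg
Dose = 17.7 mcg/kg/min × 68.36364 kg = 1210.036 mcg/min
1210.036 mcg/min × 60 min/hr = 72602.18 mcg/hr
Concentration = 376 mg ÷ 494 mL = 0.7611336 mg/mL = 761.1336 mcg/mL
Rate = 72602.18 mcg/hr ÷ 761.1336 mcg/mL = 95.38691 mL/hr
Volume infused = 95.38691 mL/hr × 0.8 hr = 76.30953 mL
Volume remaining = 494 − 76.30953 = 417.6905 mL
Drug remaining = 417.6905 mL × 761.1336 mcg/mL = 317918.3 mcg = 317.9183 mg

318 mg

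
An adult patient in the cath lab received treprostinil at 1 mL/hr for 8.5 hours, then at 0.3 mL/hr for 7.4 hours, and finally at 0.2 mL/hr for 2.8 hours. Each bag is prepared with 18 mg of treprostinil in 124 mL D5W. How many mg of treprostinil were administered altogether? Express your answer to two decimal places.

1.64 mg

Concentration = 18 mg ÷ 124 mL = 0.1451613 mg/mL
Stage 1: 1 mL/hr × 8.5 hr = 8.5 mL → 8.5 mL × 0.1451613 mg/mL = 1.233871 mg
Stage 2: 0.3 mL/hr × 7.4 hr = 2.22 mL → 2.22 mL × 0.1451613 mg/mL = 0.3222581 mg
Stage 3: 0.2 mL/hr × 2.8 hr = 0.56 mL → 0.56 mL × 0.1451613 mg/mL = 0.08129032 mg
Total = 1.233871 + 0.3222581 + 0.08129032 = 1.637419 mg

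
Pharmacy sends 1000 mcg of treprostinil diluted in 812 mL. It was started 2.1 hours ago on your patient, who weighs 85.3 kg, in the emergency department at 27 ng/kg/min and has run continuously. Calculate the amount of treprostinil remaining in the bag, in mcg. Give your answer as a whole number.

Dose = 27 ng/kg/min × 85.3 kg = 2303.1 ng/min
2303.1 ng/min × 60 min/hr = 138186 ng/hr
Concentration = 1000 mcg ÷ 812 mL = 1.231527 mcg/mL = 1231.527 ng/mL
Rate = 138186 ng/hr ÷ 1231.527 ng/mL = 112.207 mL/hr
Volume infused = 112.207 mL/hr × 2.1 hr = 235.6348 mL
Volume remaining = 812 − 235.6348 = 576.3652 mL
Drug remaining = 576.3652 mL × 1231.527 ng/mL = 709809.4 ng = 709.8094 mcg

710 mcg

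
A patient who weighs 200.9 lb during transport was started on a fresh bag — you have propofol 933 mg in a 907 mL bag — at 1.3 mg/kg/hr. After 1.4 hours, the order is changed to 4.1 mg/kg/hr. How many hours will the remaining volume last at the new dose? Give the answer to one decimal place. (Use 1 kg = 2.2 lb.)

2.0 hours

Initial rate:
Weight = 200.9 lb ÷ 2.2 lb/kg = 91.31818 kg
Dose = 1.3 mg/kg/hr × 91.31818 kg = 118.7136 mg/hr
Concentration = 933 mg ÷ 907 mL = 1.028666 mg/mL
Rate = 118.7136 mg/hr ÷ 1.028666 mg/mL = 115.4054 mL/hr
Volume infused so far = 115.4054 mL/hr × 1.4 hr = 161.5676 mL
Volume remaining = 907 − 161.5676 = 745.4324 mL
New rate:
Dose = 4.1 mg/kg/hr × 91.31818 kg = 374.4045 mg/hr
Rate = 374.4045 mg/hr ÷ 1.028666 mg/mL = 363.971 mL/hr
Time remaining = 745.4324 mL ÷ 363.971 mL/hr = 2.048054 hr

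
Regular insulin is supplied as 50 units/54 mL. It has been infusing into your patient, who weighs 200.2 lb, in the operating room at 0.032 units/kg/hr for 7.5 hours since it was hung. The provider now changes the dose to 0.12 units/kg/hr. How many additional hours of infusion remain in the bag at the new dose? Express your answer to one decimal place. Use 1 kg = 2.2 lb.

2.6 hours

Initial rate:
Weight = 200.2 lb ÷ 2.2 lb/kg = 91 kg
Dose = 0.032 units/kg/hr × 91 kg = 2.912 units/hr
Concentration = 50 units ÷ 54 mL = 0.9259259 units/mL
Rate = 2.912 units/hr ÷ 0.9259259 units/mL = 3.14496 mL/hr
Volume infused so far = 3.14496 mL/hr × 7.5 hr = 23.5872 mL
Volume remaining = 54 − 23.5872 = 30.4128 mL
New rate:
Dose = 0.12 units/kg/hr × 91 kg = 10.92 units/hr
Rate = 10.92 units/hr ÷ 0.9259259 units/mL = 11.7936 mL/hr
Time remaining = 30.4128 mL ÷ 11.7936 mL/hr = 2.578755 hr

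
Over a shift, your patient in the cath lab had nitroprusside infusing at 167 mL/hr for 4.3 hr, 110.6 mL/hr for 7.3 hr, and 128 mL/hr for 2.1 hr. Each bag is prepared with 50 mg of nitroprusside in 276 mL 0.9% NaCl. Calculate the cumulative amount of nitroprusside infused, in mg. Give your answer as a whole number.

Concentration = 50 mg ÷ 276 mL = 0.1811594 mg/mL
Stage 1: 167 mL/hr × 4.3 hr = 718.1 mL → 718.1 mL × 0.1811594 mg/mL = 130.0906 mg
Stage 2: 110.6 mL/hr × 7.3 hr = 807.38 mL → 807.38 mL × 0.1811594 mg/mL = 146.2645 mg
Stage 3: 128 mL/hr × 2.1 hr = 268.8 mL → 268.8 mL × 0.1811594 mg/mL = 48.69565 mg
Total = 130.0906 + 146.2645 + 48.69565 = 325.0507 mg

325 mg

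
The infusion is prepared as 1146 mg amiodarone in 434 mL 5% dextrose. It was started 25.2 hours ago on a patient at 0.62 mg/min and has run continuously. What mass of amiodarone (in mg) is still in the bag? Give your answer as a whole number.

0.62 mg/min × 60 min/hr = 37.2 mg/hr
Concentration = 1146 mg ÷ 434 mL = 2.640553 mg/mL
Rate = 37.2 mg/hr ÷ 2.640553 mg/mL = 14.08796 mL/hr
Volume infused = 14.08796 mL/hr × 25.2 hr = 355.0165 mL
Volume remaining = 434 − 355.0165 = 78.98346 mL
Drug remaining = 78.98346 mL × 2.640553 mg/mL = 208.56 mg

209 mg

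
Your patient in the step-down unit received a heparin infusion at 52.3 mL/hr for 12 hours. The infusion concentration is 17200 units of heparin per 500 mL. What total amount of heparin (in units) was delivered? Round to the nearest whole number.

Concentration = 17200 units ÷ 500 mL = 34.4 units/mL
Drug rate = 52.3 mL/hr × 34.4 units/mL = 1799.12 units/hr
Total = 1799.12 units/hr × 12 hr = 21589.44 units

21589 units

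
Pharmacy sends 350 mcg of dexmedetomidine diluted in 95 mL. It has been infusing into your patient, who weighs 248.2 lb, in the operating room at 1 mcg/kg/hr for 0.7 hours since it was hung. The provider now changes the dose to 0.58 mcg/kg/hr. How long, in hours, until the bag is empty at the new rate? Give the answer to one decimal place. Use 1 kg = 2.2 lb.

Initial rate:
Weight = 248.2 lb ÷ 2.2 lb/kg = 112.8182 kg
Dose = 1 mcg/kg/hr × 112.8182 kg = 112.8182 mcg/hr
Concentration = 350 mcg ÷ 95 mL = 3.684211 mcg/mL
Rate = 112.8182 mcg/hr ÷ 3.684211 mcg/mL = 30.62208 mL/hr
Volume infused so far = 30.62208 mL/hr × 0.7 hr = 21.43545 mL
Volume remaining = 95 − 21.43545 = 73.56455 mL
New rate:
Dose = 0.58 mcg/kg/hr × 112.8182 kg = 65.43455 mcg/hr
Rate = 65.43455 mcg/hr ÷ 3.684211 mcg/mL = 17.76081 mL/hr
Time remaining = 73.56455 mL ÷ 17.76081 mL/hr = 4.14196 hr

4.1 hours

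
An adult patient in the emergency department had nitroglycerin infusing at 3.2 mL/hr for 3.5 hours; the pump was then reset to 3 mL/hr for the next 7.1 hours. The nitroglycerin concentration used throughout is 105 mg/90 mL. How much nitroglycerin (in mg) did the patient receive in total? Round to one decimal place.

Concentration = 105 mg ÷ 90 mL = 1.166667 mg/mL
Stage 1: 3.2 mL/hr × 3.5 hr = 11.2 mL → 11.2 mL × 1.166667 mg/mL = 13.06667 mg
Stage 2: 3 mL/hr × 7.1 hr = 21.3 mL → 21.3 mL × 1.166667 mg/mL = 24.85 mg
Total = 13.06667 + 24.85 = 37.91667 mg

37.9 mg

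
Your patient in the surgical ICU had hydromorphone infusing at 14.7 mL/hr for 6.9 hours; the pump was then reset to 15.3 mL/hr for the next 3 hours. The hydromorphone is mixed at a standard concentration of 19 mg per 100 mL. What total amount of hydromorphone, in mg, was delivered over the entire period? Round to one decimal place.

28.0 mg

Concentration = 19 mg ÷ 100 mL = 0.19 mg/mL
Stage 1: 14.7 mL/hr × 6.9 hr = 101.43 mL → 101.43 mL × 0.19 mg/mL = 19.2717 mg
Stage 2: 15.3 mL/hr × 3 hr = 45.9 mL → 45.9 mL × 0.19 mg/mL = 8.721 mg
Total = 19.2717 + 8.721 = 27.9927 mg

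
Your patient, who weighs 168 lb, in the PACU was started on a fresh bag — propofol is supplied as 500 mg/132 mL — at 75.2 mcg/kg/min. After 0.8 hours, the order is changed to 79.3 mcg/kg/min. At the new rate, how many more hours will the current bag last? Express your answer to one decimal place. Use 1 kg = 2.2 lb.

Initial rate:
Weight = 168 lb ÷ 2.2 lb/kg = 76.36364 kg
Dose = 75.2 mcg/kg/min × 76.36364 kg = 5742.545 mcg/min
5742.545 mcg/min × 60 min/hr = 344552.7 mcg/hr
Concentration = 500 mg ÷ 132 mL = 3.787879 mg/mL = 3787.879 mcg/mL
Rate = 344552.7 mcg/hr ÷ 3787.879 mcg/mL = 90.96192 mL/hr
Volume infused so far = 90.96192 mL/hr × 0.8 hr = 72.76954 mL
Volume remaining = 132 − 72.76954 = 59.23046 mL
New rate:
Dose = 79.3 mcg/kg/min × 76.36364 kg = 6055.636 mcg/min
6055.636 mcg/min × 60 min/hr = 363338.2 mcg/hr
Rate = 363338.2 mcg/hr ÷ 3787.879 mcg/mL = 95.92128 mL/hr
Time remaining = 59.23046 mL ÷ 95.92128 mL/hr = 0.6174903 hr

0.6 hours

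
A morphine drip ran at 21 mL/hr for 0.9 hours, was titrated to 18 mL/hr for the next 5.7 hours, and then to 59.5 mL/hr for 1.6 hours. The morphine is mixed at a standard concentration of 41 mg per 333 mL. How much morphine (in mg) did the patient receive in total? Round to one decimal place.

26.7 mg

Concentration = 41 mg ÷ 333 mL = 0.1231231 mg/mL
Stage 1: 21 mL/hr × 0.9 hr = 18.9 mL → 18.9 mL × 0.1231231 mg/mL = 2.327027 mg
Stage 2: 18 mL/hr × 5.7 hr = 102.6 mL → 102.6 mL × 0.1231231 mg/mL = 12.63243 mg
Stage 3: 59.5 mL/hr × 1.6 hr = 95.2 mL → 95.2 mL × 0.1231231 mg/mL = 11.72132 mg
Total = 2.327027 + 12.63243 + 11.72132 = 26.68078 mg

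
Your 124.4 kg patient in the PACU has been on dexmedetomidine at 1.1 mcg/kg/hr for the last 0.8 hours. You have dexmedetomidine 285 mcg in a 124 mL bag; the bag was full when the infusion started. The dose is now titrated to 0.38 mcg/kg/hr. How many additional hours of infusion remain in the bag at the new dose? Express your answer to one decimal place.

3.7 hours

Initial rate:
Dose = 1.1 mcg/kg/hr × 124.4 kg = 136.84 mcg/hr
Concentration = 285 mcg ÷ 124 mL = 2.298387 mcg/mL
Rate = 136.84 mcg/hr ÷ 2.298387 mcg/mL = 59.5374 mL/hr
Volume infused so far = 59.5374 mL/hr × 0.8 hr = 47.62992 mL
Volume remaining = 124 − 47.62992 = 76.37008 mL
New rate:
Dose = 0.38 mcg/kg/hr × 124.4 kg = 47.272 mcg/hr
Rate = 47.272 mcg/hr ÷ 2.298387 mcg/mL = 20.56747 mL/hr
Time remaining = 76.37008 mL ÷ 20.56747 mL/hr = 3.713149 hr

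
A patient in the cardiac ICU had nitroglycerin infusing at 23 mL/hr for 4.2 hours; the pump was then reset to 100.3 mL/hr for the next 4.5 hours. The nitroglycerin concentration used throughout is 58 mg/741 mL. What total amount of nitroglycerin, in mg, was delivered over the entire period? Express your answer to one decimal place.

Concentration = 58 mg ÷ 741 mL = 0.0782726 mg/mL
Stage 1: 23 mL/hr × 4.2 hr = 96.6 mL → 96.6 mL × 0.0782726 mg/mL = 7.561134 mg
Stage 2: 100.3 mL/hr × 4.5 hr = 451.35 mL → 451.35 mL × 0.0782726 mg/mL = 35.32834 mg
Total = 7.561134 + 35.32834 = 42.88947 mg

42.9 mg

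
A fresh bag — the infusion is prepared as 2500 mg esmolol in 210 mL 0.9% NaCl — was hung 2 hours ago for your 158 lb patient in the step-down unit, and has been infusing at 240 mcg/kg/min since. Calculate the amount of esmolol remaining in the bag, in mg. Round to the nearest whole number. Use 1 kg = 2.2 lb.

432 mg

Weight = 158 lb ÷ 2.2 lb/kg = 71.81818 kg
Dose = 240 mcg/kg/min × 71.81818 kg = 17236.36 mcg/min
17236.36 mcg/min × 60 min/hr = 1034182 mcg/hr
Concentration = 2500 mg ÷ 210 mL = 11.90476 mg/mL = 11904.76 mcg/mL
Rate = 1034182 mcg/hr ÷ 11904.76 mcg/mL = 86.87127 mL/hr
Volume infused = 86.87127 mL/hr × 2 hr = 173.7425 mL
Volume remaining = 210 − 173.7425 = 36.25745 mL
Drug remaining = 36.25745 mL × 11904.76 mcg/mL = 431636.4 mcg = 431.6364 mg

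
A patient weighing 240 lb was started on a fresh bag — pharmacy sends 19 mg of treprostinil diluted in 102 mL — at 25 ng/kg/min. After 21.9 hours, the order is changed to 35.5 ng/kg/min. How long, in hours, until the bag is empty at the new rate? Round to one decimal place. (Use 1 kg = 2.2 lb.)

66.3 hours

Initial rate:
Weight = 240 lb ÷ 2.2 lb/kg = 109.0909 kg
Dose = 25 ng/kg/min × 109.0909 kg = 2727.273 ng/min
2727.273 ng/min × 60 min/hr = 163636.4 ng/hr
Concentration = 19 mg ÷ 102 mL = 0.1862745 mg/mL = 186274.5 ng/mL
Rate = 163636.4 ng/hr ÷ 186274.5 ng/mL = 0.8784689 mL/hr
Volume infused so far = 0.8784689 mL/hr × 21.9 hr = 19.23847 mL
Volume remaining = 102 − 19.23847 = 82.76153 mL
New rate:
Dose = 35.5 ng/kg/min × 109.0909 kg = 3872.727 ng/min
3872.727 ng/min × 60 min/hr = 232363.6 ng/hr
Rate = 232363.6 ng/hr ÷ 186274.5 ng/mL = 1.247426 mL/hr
Time remaining = 82.76153 mL ÷ 1.247426 mL/hr = 66.34585 hr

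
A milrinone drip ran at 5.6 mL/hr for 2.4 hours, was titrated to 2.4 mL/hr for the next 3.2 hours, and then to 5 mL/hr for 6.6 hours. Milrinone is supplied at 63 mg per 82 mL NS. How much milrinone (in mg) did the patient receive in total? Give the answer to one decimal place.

41.6 mg

Concentration = 63 mg ÷ 82 mL = 0.7682927 mg/mL
Stage 1: 5.6 mL/hr × 2.4 hr = 13.44 mL → 13.44 mL × 0.7682927 mg/mL = 10.32585 mg
Stage 2: 2.4 mL/hr × 3.2 hr = 7.68 mL → 7.68 mL × 0.7682927 mg/mL = 5.900488 mg
Stage 3: 5 mL/hr × 6.6 hr = 33 mL → 33 mL × 0.7682927 mg/mL = 25.35366 mg
Total = 10.32585 + 5.900488 + 25.35366 = 41.58 mg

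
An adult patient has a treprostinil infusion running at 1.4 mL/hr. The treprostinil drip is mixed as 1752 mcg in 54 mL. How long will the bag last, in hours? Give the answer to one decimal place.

38.6 hours

Duration = 54 mL ÷ 1.4 mL/hr = 38.57143 hr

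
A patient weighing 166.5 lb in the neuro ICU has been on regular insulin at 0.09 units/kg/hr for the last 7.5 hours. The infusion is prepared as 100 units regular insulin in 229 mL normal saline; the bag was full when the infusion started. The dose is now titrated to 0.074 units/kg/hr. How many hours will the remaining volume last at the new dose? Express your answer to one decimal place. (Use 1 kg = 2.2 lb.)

Initial rate:
Weight = 166.5 lb ÷ 2.2 lb/kg = 75.68182 kg
Dose = 0.09 units/kg/hr × 75.68182 kg = 6.811364 units/hr
Concentration = 100 units ÷ 229 mL = 0.4366812 units/mL
Rate = 6.811364 units/hr ÷ 0.4366812 units/mL = 15.59802 mL/hr
Volume infused so far = 15.59802 mL/hr × 7.5 hr = 116.9852 mL
Volume remaining = 229 − 116.9852 = 112.0148 mL
New rate:
Dose = 0.074 units/kg/hr × 75.68182 kg = 5.600455 units/hr
Rate = 5.600455 units/hr ÷ 0.4366812 units/mL = 12.82504 mL/hr
Time remaining = 112.0148 mL ÷ 12.82504 mL/hr = 8.734072 hr

8.7 hours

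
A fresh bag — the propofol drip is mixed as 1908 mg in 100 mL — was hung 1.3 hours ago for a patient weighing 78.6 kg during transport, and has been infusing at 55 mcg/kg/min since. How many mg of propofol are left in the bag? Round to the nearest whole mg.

1571 mg

Dose = 55 mcg/kg/min × 78.6 kg = 4323 mcg/min
4323 mcg/min × 60 min/hr = 259380 mcg/hr
Concentration = 1908 mg ÷ 100 mL = 19.08 mg/mL = 19080 mcg/mL
Rate = 259380 mcg/hr ÷ 19080 mcg/mL = 13.59434 mL/hr
Volume infused = 13.59434 mL/hr × 1.3 hr = 17.67264 mL
Volume remaining = 100 − 17.67264 = 82.32736 mL
Drug remaining = 82.32736 mL × 19080 mcg/mL = 1570806 mcg = 1570.806 mg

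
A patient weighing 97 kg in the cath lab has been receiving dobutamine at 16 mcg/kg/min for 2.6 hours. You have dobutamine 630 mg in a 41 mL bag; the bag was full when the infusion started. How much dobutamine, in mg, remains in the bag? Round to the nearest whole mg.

Dose = 16 mcg/kg/min × 97 kg = 1552 mcg/min
1552 mcg/min × 60 min/hr = 93120 mcg/hr
Concentration = 630 mg ÷ 41 mL = 15.36585 mg/mL = 15365.85 mcg/mL
Rate = 93120 mcg/hr ÷ 15365.85 mcg/mL = 6.06019 mL/hr
Volume infused = 6.06019 mL/hr × 2.6 hr = 15.7565 mL
Volume remaining = 41 − 15.7565 = 25.2435 mL
Drug remaining = 25.2435 mL × 15365.85 mcg/mL = 387888 mcg = 387.888 mg

388 mg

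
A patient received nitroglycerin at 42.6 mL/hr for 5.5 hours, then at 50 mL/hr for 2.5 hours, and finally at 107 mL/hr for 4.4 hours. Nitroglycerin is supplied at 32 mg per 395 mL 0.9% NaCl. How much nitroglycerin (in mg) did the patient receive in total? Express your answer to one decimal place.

Concentration = 32 mg ÷ 395 mL = 0.08101266 mg/mL
Stage 1: 42.6 mL/hr × 5.5 hr = 234.3 mL → 234.3 mL × 0.08101266 mg/mL = 18.98127 mg
Stage 2: 50 mL/hr × 2.5 hr = 125 mL → 125 mL × 0.08101266 mg/mL = 10.12658 mg
Stage 3: 107 mL/hr × 4.4 hr = 470.8 mL → 470.8 mL × 0.08101266 mg/mL = 38.14076 mg
Total = 18.98127 + 10.12658 + 38.14076 = 67.24861 mg

67.2 mg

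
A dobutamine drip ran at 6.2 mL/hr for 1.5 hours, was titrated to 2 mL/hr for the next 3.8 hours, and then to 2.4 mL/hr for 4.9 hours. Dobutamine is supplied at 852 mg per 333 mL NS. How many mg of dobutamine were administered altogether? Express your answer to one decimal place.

Concentration = 852 mg ÷ 333 mL = 2.558559 mg/mL
Stage 1: 6.2 mL/hr × 1.5 hr = 9.3 mL → 9.3 mL × 2.558559 mg/mL = 23.79459 mg
Stage 2: 2 mL/hr × 3.8 hr = 7.6 mL → 7.6 mL × 2.558559 mg/mL = 19.44505 mg
Stage 3: 2.4 mL/hr × 4.9 hr = 11.76 mL → 11.76 mL × 2.558559 mg/mL = 30.08865 mg
Total = 23.79459 + 19.44505 + 30.08865 = 73.32829 mg

73.3 mg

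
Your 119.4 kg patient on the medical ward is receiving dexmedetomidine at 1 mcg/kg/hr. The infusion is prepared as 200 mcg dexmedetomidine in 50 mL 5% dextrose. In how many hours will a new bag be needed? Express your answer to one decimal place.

1.7 hours

Dose = 1 mcg/kg/hr × 119.4 kg = 119.4 mcg/hr
Concentration = 200 mcg ÷ 50 mL = 4 mcg/mL
Rate = 119.4 mcg/hr ÷ 4 mcg/mL = 29.85 mL/hr
Duration = 50 mL ÷ 29.85 mL/hr = 1.675042 hr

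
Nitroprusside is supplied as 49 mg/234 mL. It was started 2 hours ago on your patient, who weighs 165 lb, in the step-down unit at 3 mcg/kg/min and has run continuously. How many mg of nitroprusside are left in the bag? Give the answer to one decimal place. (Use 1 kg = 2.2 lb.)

22.0 mg

Weight = 165 lb ÷ 2.2 lb/kg = 75 kg
Dose = 3 mcg/kg/min × 75 kg = 225 mcg/min
225 mcg/min × 60 min/hr = 13500 mcg/hr
Concentration = 49 mg ÷ 234 mL = 0.2094017 mg/mL = 209.4017 mcg/mL
Rate = 13500 mcg/hr ÷ 209.4017 mcg/mL = 64.46939 mL/hr
Volume infused = 64.46939 mL/hr × 2 hr = 128.9388 mL
Volume remaining = 234 − 128.9388 = 105.0612 mL
Drug remaining = 105.0612 mL × 209.4017 mcg/mL = 22000 mcg = 22 mg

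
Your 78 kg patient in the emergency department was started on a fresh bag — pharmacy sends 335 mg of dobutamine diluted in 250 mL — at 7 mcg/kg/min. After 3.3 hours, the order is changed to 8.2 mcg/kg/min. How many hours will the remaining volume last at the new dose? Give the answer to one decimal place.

5.9 hours

Initial rate:
Dose = 7 mcg/kg/min × 78 kg = 546 mcg/min
546 mcg/min × 60 min/hr = 32760 mcg/hr
Concentration = 335 mg ÷ 250 mL = 1.34 mg/mL = 1340 mcg/mL
Rate = 32760 mcg/hr ÷ 1340 mcg/mL = 24.44776 mL/hr
Volume infused so far = 24.44776 mL/hr × 3.3 hr = 80.67761 mL
Volume remaining = 250 − 80.67761 = 169.3224 mL
New rate:
Dose = 8.2 mcg/kg/min × 78 kg = 639.6 mcg/min
639.6 mcg/min × 60 min/hr = 38376 mcg/hr
Rate = 38376 mcg/hr ÷ 1340 mcg/mL = 28.63881 mL/hr
Time remaining = 169.3224 mL ÷ 28.63881 mL/hr = 5.912341 hr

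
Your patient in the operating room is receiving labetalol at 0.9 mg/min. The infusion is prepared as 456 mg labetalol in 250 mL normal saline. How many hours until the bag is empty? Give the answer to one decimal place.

0.9 mg/min × 60 min/hr = 54 mg/hr
Concentration = 456 mg ÷ 250 mL = 1.824 mg/mL
Rate = 54 mg/hr ÷ 1.824 mg/mL = 29.60526 mL/hr
Duration = 250 mL ÷ 29.60526 mL/hr = 8.444444 hr

8.4 hours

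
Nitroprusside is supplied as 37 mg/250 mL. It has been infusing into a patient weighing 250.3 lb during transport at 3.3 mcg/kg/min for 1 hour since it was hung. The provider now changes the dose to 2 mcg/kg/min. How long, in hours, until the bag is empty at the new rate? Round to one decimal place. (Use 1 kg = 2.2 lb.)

Initial rate:
Weight = 250.3 lb ÷ 2.2 lb/kg = 113.7727 kg
Dose = 3.3 mcg/kg/min × 113.7727 kg = 375.45 mcg/min
375.45 mcg/min × 60 min/hr = 22527 mcg/hr
Concentration = 37 mg ÷ 250 mL = 0.148 mg/mL = 148 mcg/mL
Rate = 22527 mcg/hr ÷ 148 mcg/mL = 152.2095 mL/hr
Volume infused so far = 152.2095 mL/hr × 1 hr = 152.2095 mL
Volume remaining = 250 − 152.2095 = 97.79054 mL
New rate:
Dose = 2 mcg/kg/min × 113.7727 kg = 227.5455 mcg/min
227.5455 mcg/min × 60 min/hr = 13652.73 mcg/hr
Rate = 13652.73 mcg/hr ÷ 148 mcg/mL = 92.24816 mL/hr
Time remaining = 97.79054 mL ÷ 92.24816 mL/hr = 1.060081 hr

1.1 hours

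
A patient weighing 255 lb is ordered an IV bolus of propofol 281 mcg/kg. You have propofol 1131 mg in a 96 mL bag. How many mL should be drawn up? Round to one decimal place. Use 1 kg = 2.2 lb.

2.8 mL

Weight = 255 lb ÷ 2.2 lb/kg = 115.9091 kg
Dose = 281 mcg/kg × 115.9091 kg = 32570.45 mcg
Concentration = 1131 mg ÷ 96 mL = 11.78125 mg/mL = 11781.25 mcg/mL
Volume = 32570.45 mcg ÷ 11781.25 mcg/mL = 2.764601 mL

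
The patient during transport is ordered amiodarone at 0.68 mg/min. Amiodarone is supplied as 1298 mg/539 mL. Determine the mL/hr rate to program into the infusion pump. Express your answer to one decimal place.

16.9 mL/hr

0.68 mg/min × 60 min/hr = 40.8 mg/hr
Concentration = 1298 mg ÷ 539 mL = 2.408163 mg/mL
Rate = 40.8 mg/hr ÷ 2.408163 mg/mL = 16.94237 mL/hr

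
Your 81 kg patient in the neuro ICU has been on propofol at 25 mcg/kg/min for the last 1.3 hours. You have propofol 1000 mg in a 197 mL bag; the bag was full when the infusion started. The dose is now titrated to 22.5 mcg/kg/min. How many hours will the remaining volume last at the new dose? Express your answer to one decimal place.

Initial rate:
Dose = 25 mcg/kg/min × 81 kg = 2025 mcg/min
2025 mcg/min × 60 min/hr = 121500 mcg/hr
Concentration = 1000 mg ÷ 197 mL = 5.076142 mg/mL = 5076.142 mcg/mL
Rate = 121500 mcg/hr ÷ 5076.142 mcg/mL = 23.9355 mL/hr
Volume infused so far = 23.9355 mL/hr × 1.3 hr = 31.11615 mL
Volume remaining = 197 − 31.11615 = 165.8838 mL
New rate:
Dose = 22.5 mcg/kg/min × 81 kg = 1822.5 mcg/min
1822.5 mcg/min × 60 min/hr = 109350 mcg/hr
Rate = 109350 mcg/hr ÷ 5076.142 mcg/mL = 21.54195 mL/hr
Time remaining = 165.8838 mL ÷ 21.54195 mL/hr = 7.700503 hr

7.7 hours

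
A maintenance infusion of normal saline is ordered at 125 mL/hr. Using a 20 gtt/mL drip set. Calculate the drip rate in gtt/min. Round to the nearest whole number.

42 gtt/min

125 mL/hr ÷ 60 min/hr = 2.083333 mL/min
2.083333 mL/min × 20 gtt/mL = 41.66667 gtt/min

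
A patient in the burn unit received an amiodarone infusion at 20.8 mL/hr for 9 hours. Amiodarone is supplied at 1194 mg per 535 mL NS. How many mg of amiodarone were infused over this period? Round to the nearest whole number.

Concentration = 1194 mg ÷ 535 mL = 2.231776 mg/mL
Drug rate = 20.8 mL/hr × 2.231776 mg/mL = 46.42093 mg/hr
Total = 46.42093 mg/hr × 9 hr = 417.7884 mg

418 mg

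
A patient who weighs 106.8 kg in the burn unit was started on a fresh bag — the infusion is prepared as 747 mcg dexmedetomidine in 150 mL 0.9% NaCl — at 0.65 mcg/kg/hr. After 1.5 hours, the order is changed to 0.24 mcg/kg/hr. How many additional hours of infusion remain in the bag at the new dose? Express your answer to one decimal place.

25.1 hours

Initial rate:
Dose = 0.65 mcg/kg/hr × 106.8 kg = 69.42 mcg/hr
Concentration = 747 mcg ÷ 150 mL = 4.98 mcg/mL
Rate = 69.42 mcg/hr ÷ 4.98 mcg/mL = 13.93976 mL/hr
Volume infused so far = 13.93976 mL/hr × 1.5 hr = 20.90964 mL
Volume remaining = 150 − 20.90964 = 129.0904 mL
New rate:
Dose = 0.24 mcg/kg/hr × 106.8 kg = 25.632 mcg/hr
Rate = 25.632 mcg/hr ÷ 4.98 mcg/mL = 5.146988 mL/hr
Time remaining = 129.0904 mL ÷ 5.146988 mL/hr = 25.08076 hr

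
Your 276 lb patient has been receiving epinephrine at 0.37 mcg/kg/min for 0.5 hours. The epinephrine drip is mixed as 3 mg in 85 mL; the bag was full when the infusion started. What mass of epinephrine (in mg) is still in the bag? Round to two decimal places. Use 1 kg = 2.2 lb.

1.61 mg

Weight = 276 lb ÷ 2.2 lb/kg = 125.4545 kg
Dose = 0.37 mcg/kg/min × 125.4545 kg = 46.41818 mcg/min
46.41818 mcg/min × 60 min/hr = 2785.091 mcg/hr
Concentration = 3 mg ÷ 85 mL = 0.03529412 mg/mL = 35.29412 mcg/mL
Rate = 2785.091 mcg/hr ÷ 35.29412 mcg/mL = 78.91091 mL/hr
Volume infused = 78.91091 mL/hr × 0.5 hr = 39.45545 mL
Volume remaining = 85 − 39.45545 = 45.54455 mL
Drug remaining = 45.54455 mL × 35.29412 mcg/mL = 1607.455 mcg = 1.607455 mg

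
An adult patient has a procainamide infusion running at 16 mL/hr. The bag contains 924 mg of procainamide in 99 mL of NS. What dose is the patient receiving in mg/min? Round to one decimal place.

Concentration = 924 mg ÷ 99 mL = 9.333333 mg/mL
Drug rate = 16 mL/hr × 9.333333 mg/mL = 149.3333 mg/hr
149.3333 mg/hr ÷ 60 min/hr = 2.488889 mg/min

2.5 mg/min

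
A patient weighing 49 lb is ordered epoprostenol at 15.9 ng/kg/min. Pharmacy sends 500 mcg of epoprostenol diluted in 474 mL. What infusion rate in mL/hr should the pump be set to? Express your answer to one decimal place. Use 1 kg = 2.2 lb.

Weight = 49 lb ÷ 2.2 lb/kg = 22.27273 kg
Dose = 15.9 ng/kg/min × 22.27273 kg = 354.1364 ng/min
354.1364 ng/min × 60 min/hr = 21248.18 ng/hr
Concentration = 500 mcg ÷ 474 mL = 1.054852 mcg/mL = 1054.852 ng/mL
Rate = 21248.18 ng/hr ÷ 1054.852 ng/mL = 20.14328 mL/hr

20.1 mL/hr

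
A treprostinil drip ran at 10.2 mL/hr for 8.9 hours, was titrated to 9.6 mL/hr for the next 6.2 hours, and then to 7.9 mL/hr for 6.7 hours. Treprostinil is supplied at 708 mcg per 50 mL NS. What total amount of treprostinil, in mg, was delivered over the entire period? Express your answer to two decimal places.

2.88 mg

Concentration = 708 mcg ÷ 50 mL = 14.16 mcg/mL
Stage 1: 10.2 mL/hr × 8.9 hr = 90.78 mL → 90.78 mL × 14.16 mcg/mL = 1285.445 mcg
Stage 2: 9.6 mL/hr × 6.2 hr = 59.52 mL → 59.52 mL × 14.16 mcg/mL = 842.8032 mcg
Stage 3: 7.9 mL/hr × 6.7 hr = 52.93 mL → 52.93 mL × 14.16 mcg/mL = 749.4888 mcg
Total = 1285.445 + 842.8032 + 749.4888 = 2877.737 mcg = 2.877737 mg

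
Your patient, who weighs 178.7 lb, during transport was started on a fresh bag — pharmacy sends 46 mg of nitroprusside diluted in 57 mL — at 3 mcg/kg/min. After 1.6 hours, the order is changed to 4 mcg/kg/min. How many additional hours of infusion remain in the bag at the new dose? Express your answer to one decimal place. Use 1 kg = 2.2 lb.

Initial rate:
Weight = 178.7 lb ÷ 2.2 lb/kg = 81.22727 kg
Dose = 3 mcg/kg/min × 81.22727 kg = 243.6818 mcg/min
243.6818 mcg/min × 60 min/hr = 14620.91 mcg/hr
Concentration = 46 mg ÷ 57 mL = 0.8070175 mg/mL = 807.0175 mcg/mL
Rate = 14620.91 mcg/hr ÷ 807.0175 mcg/mL = 18.11721 mL/hr
Volume infused so far = 18.11721 mL/hr × 1.6 hr = 28.98754 mL
Volume remaining = 57 − 28.98754 = 28.01246 mL
New rate:
Dose = 4 mcg/kg/min × 81.22727 kg = 324.9091 mcg/min
324.9091 mcg/min × 60 min/hr = 19494.55 mcg/hr
Rate = 19494.55 mcg/hr ÷ 807.0175 mcg/mL = 24.15628 mL/hr
Time remaining = 28.01246 mL ÷ 24.15628 mL/hr = 1.159634 hr

1.2 hours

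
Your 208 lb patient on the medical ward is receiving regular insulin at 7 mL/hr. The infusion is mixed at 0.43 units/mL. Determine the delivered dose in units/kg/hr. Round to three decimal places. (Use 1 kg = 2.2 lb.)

Weight = 208 lb ÷ 2.2 lb/kg = 94.54545 kg
Drug rate = 7 mL/hr × 0.43 units/mL = 3.01 units/hr
3.01 units/hr ÷ 94.54545 kg = 0.03183654 units/kg/hr

0.032 units/kg/hr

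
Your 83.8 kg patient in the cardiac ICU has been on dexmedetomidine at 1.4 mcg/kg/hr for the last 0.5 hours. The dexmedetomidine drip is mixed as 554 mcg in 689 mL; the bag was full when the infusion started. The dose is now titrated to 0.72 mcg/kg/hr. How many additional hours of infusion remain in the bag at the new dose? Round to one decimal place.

8.2 hours

Initial rate:
Dose = 1.4 mcg/kg/hr × 83.8 kg = 117.32 mcg/hr
Concentration = 554 mcg ÷ 689 mL = 0.8040639 mcg/mL
Rate = 117.32 mcg/hr ÷ 0.8040639 mcg/mL = 145.9088 mL/hr
Volume infused so far = 145.9088 mL/hr × 0.5 hr = 72.9544 mL
Volume remaining = 689 − 72.9544 = 616.0456 mL
New rate:
Dose = 0.72 mcg/kg/hr × 83.8 kg = 60.336 mcg/hr
Rate = 60.336 mcg/hr ÷ 0.8040639 mcg/mL = 75.03882 mL/hr
Time remaining = 616.0456 mL ÷ 75.03882 mL/hr = 8.209692 hr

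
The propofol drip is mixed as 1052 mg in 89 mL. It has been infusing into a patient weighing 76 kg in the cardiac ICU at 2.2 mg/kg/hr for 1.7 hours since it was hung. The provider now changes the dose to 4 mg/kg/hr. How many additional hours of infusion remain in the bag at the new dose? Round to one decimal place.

Initial rate:
Dose = 2.2 mg/kg/hr × 76 kg = 167.2 mg/hr
Concentration = 1052 mg ÷ 89 mL = 11.82022 mg/mL
Rate = 167.2 mg/hr ÷ 11.82022 mg/mL = 14.14525 mL/hr
Volume infused so far = 14.14525 mL/hr × 1.7 hr = 24.04692 mL
Volume remaining = 89 − 24.04692 = 64.95308 mL
New rate:
Dose = 4 mg/kg/hr × 76 kg = 304 mg/hr
Rate = 304 mg/hr ÷ 11.82022 mg/mL = 25.71863 mL/hr
Time remaining = 64.95308 mL ÷ 25.71863 mL/hr = 2.525526 hr

2.5 hours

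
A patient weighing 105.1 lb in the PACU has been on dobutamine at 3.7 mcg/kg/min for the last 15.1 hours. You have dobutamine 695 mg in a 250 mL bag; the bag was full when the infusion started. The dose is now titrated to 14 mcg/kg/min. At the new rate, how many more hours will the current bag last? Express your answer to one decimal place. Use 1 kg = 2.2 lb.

13.3 hours

Initial rate:
Weight = 105.1 lb ÷ 2.2 lb/kg = 47.77273 kg
Dose = 3.7 mcg/kg/min × 47.77273 kg = 176.7591 mcg/min
176.7591 mcg/min × 60 min/hr = 10605.55 mcg/hr
Concentration = 695 mg ÷ 250 mL = 2.78 mg/mL = 2780 mcg/mL
Rate = 10605.55 mcg/hr ÷ 2780 mcg/mL = 3.814944 mL/hr
Volume infused so far = 3.814944 mL/hr × 15.1 hr = 57.60566 mL
Volume remaining = 250 − 57.60566 = 192.3943 mL
New rate:
Dose = 14 mcg/kg/min × 47.77273 kg = 668.8182 mcg/min
668.8182 mcg/min × 60 min/hr = 40129.09 mcg/hr
Rate = 40129.09 mcg/hr ÷ 2780 mcg/mL = 14.43492 mL/hr
Time remaining = 192.3943 mL ÷ 14.43492 mL/hr = 13.32839 hr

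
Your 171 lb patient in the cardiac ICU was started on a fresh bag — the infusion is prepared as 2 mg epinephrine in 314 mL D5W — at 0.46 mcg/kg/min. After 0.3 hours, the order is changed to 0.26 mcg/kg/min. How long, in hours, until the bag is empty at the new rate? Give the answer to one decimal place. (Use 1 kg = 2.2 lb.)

Initial rate:
Weight = 171 lb ÷ 2.2 lb/kg = 77.72727 kg
Dose = 0.46 mcg/kg/min × 77.72727 kg = 35.75455 mcg/min
35.75455 mcg/min × 60 min/hr = 2145.273 mcg/hr
Concentration = 2 mg ÷ 314 mL = 0.006369427 mg/mL = 6.369427 mcg/mL
Rate = 2145.273 mcg/hr ÷ 6.369427 mcg/mL = 336.8078 mL/hr
Volume infused so far = 336.8078 mL/hr × 0.3 hr = 101.0423 mL
Volume remaining = 314 − 101.0423 = 212.9577 mL
New rate:
Dose = 0.26 mcg/kg/min × 77.72727 kg = 20.20909 mcg/min
20.20909 mcg/min × 60 min/hr = 1212.545 mcg/hr
Rate = 1212.545 mcg/hr ÷ 6.369427 mcg/mL = 190.3696 mL/hr
Time remaining = 212.9577 mL ÷ 190.3696 mL/hr = 1.118653 hr

1.1 hours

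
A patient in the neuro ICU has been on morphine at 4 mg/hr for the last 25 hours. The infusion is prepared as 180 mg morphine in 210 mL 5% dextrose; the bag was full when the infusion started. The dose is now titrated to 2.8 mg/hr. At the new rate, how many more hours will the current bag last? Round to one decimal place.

28.6 hours

Initial rate:
Concentration = 180 mg ÷ 210 mL = 0.8571429 mg/mL
Rate = 4 mg/hr ÷ 0.8571429 mg/mL = 4.666667 mL/hr
Volume infused so far = 4.666667 mL/hr × 25 hr = 116.6667 mL
Volume remaining = 210 − 116.6667 = 93.33333 mL
New rate:
Rate = 2.8 mg/hr ÷ 0.8571429 mg/mL = 3.266667 mL/hr
Time remaining = 93.33333 mL ÷ 3.266667 mL/hr = 28.57143 hr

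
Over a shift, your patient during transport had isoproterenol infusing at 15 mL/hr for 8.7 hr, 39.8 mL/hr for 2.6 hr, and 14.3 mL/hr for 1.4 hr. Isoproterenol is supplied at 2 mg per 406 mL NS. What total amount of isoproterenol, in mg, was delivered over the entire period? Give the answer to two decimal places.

1.25 mg

Concentration = 2 mg ÷ 406 mL = 0.004926108 mg/mL
Stage 1: 15 mL/hr × 8.7 hr = 130.5 mL → 130.5 mL × 0.004926108 mg/mL = 0.6428571 mg
Stage 2: 39.8 mL/hr × 2.6 hr = 103.48 mL → 103.48 mL × 0.004926108 mg/mL = 0.5097537 mg
Stage 3: 14.3 mL/hr × 1.4 hr = 20.02 mL → 20.02 mL × 0.004926108 mg/mL = 0.09862069 mg
Total = 0.6428571 + 0.5097537 + 0.09862069 = 1.251232 mg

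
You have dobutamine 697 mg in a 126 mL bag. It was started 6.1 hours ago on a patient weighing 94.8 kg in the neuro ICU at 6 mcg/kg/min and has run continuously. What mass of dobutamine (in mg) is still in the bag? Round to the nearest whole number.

Dose = 6 mcg/kg/min × 94.8 kg = 568.8 mcg/min
568.8 mcg/min × 60 min/hr = 34128 mcg/hr
Concentration = 697 mg ÷ 126 mL = 5.531746 mg/mL = 5531.746 mcg/mL
Rate = 34128 mcg/hr ÷ 5531.746 mcg/mL = 6.169481 mL/hr
Volume infused = 6.169481 mL/hr × 6.1 hr = 37.63383 mL
Volume remaining = 126 − 37.63383 = 88.36617 mL
Drug remaining = 88.36617 mL × 5531.746 mcg/mL = 488819.2 mcg = 488.8192 mg

489 mg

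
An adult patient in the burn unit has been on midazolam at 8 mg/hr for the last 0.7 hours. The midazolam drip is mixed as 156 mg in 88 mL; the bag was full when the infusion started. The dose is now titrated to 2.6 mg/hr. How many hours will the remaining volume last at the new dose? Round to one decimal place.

Initial rate:
Concentration = 156 mg ÷ 88 mL = 1.772727 mg/mL
Rate = 8 mg/hr ÷ 1.772727 mg/mL = 4.512821 mL/hr
Volume infused so far = 4.512821 mL/hr × 0.7 hr = 3.158974 mL
Volume remaining = 88 − 3.158974 = 84.84103 mL
New rate:
Rate = 2.6 mg/hr ÷ 1.772727 mg/mL = 1.466667 mL/hr
Time remaining = 84.84103 mL ÷ 1.466667 mL/hr = 57.84615 hr

57.8 hours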